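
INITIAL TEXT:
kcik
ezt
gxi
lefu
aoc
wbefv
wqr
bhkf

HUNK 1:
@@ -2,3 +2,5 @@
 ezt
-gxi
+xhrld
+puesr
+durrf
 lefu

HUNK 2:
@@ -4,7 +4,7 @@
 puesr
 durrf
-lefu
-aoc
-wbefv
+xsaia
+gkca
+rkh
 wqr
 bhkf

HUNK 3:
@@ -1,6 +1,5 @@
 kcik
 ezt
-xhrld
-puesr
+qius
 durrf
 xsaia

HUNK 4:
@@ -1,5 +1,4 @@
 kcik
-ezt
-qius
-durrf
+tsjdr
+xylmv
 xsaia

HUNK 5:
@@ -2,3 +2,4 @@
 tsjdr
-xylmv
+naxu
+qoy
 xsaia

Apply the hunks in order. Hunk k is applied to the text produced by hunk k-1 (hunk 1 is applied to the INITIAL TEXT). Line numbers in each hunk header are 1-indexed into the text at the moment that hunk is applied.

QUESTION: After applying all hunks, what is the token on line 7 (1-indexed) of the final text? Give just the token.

Hunk 1: at line 2 remove [gxi] add [xhrld,puesr,durrf] -> 10 lines: kcik ezt xhrld puesr durrf lefu aoc wbefv wqr bhkf
Hunk 2: at line 4 remove [lefu,aoc,wbefv] add [xsaia,gkca,rkh] -> 10 lines: kcik ezt xhrld puesr durrf xsaia gkca rkh wqr bhkf
Hunk 3: at line 1 remove [xhrld,puesr] add [qius] -> 9 lines: kcik ezt qius durrf xsaia gkca rkh wqr bhkf
Hunk 4: at line 1 remove [ezt,qius,durrf] add [tsjdr,xylmv] -> 8 lines: kcik tsjdr xylmv xsaia gkca rkh wqr bhkf
Hunk 5: at line 2 remove [xylmv] add [naxu,qoy] -> 9 lines: kcik tsjdr naxu qoy xsaia gkca rkh wqr bhkf
Final line 7: rkh

Answer: rkh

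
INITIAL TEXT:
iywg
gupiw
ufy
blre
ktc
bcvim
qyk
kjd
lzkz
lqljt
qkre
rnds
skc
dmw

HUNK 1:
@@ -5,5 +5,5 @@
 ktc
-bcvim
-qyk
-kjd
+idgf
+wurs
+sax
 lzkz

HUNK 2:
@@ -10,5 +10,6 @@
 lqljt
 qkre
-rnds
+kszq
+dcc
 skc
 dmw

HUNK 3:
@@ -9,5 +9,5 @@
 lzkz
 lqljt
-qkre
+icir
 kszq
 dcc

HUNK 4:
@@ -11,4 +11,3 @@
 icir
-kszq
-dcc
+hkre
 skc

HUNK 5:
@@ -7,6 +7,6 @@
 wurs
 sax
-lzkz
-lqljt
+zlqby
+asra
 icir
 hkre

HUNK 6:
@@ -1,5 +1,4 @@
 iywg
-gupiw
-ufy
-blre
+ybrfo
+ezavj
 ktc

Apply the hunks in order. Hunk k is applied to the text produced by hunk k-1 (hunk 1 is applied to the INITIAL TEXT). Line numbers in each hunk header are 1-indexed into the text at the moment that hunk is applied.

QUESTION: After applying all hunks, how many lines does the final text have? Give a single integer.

Answer: 13

Derivation:
Hunk 1: at line 5 remove [bcvim,qyk,kjd] add [idgf,wurs,sax] -> 14 lines: iywg gupiw ufy blre ktc idgf wurs sax lzkz lqljt qkre rnds skc dmw
Hunk 2: at line 10 remove [rnds] add [kszq,dcc] -> 15 lines: iywg gupiw ufy blre ktc idgf wurs sax lzkz lqljt qkre kszq dcc skc dmw
Hunk 3: at line 9 remove [qkre] add [icir] -> 15 lines: iywg gupiw ufy blre ktc idgf wurs sax lzkz lqljt icir kszq dcc skc dmw
Hunk 4: at line 11 remove [kszq,dcc] add [hkre] -> 14 lines: iywg gupiw ufy blre ktc idgf wurs sax lzkz lqljt icir hkre skc dmw
Hunk 5: at line 7 remove [lzkz,lqljt] add [zlqby,asra] -> 14 lines: iywg gupiw ufy blre ktc idgf wurs sax zlqby asra icir hkre skc dmw
Hunk 6: at line 1 remove [gupiw,ufy,blre] add [ybrfo,ezavj] -> 13 lines: iywg ybrfo ezavj ktc idgf wurs sax zlqby asra icir hkre skc dmw
Final line count: 13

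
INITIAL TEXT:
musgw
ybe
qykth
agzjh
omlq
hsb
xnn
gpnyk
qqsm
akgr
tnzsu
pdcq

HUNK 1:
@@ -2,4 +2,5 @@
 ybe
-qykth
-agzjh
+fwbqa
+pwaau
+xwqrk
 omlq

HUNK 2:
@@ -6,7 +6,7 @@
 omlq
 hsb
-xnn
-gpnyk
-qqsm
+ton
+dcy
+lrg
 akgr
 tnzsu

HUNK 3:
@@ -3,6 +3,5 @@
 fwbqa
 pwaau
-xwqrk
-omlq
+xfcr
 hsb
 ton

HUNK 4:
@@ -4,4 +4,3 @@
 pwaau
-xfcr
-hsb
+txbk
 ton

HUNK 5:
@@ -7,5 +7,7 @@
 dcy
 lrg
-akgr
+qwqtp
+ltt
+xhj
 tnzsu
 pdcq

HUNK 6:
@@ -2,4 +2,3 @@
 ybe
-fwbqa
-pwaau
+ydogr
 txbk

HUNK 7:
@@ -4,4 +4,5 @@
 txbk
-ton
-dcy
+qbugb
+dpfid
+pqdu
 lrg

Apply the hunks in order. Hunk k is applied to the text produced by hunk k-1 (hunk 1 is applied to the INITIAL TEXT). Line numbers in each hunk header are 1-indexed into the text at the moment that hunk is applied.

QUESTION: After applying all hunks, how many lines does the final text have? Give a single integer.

Answer: 13

Derivation:
Hunk 1: at line 2 remove [qykth,agzjh] add [fwbqa,pwaau,xwqrk] -> 13 lines: musgw ybe fwbqa pwaau xwqrk omlq hsb xnn gpnyk qqsm akgr tnzsu pdcq
Hunk 2: at line 6 remove [xnn,gpnyk,qqsm] add [ton,dcy,lrg] -> 13 lines: musgw ybe fwbqa pwaau xwqrk omlq hsb ton dcy lrg akgr tnzsu pdcq
Hunk 3: at line 3 remove [xwqrk,omlq] add [xfcr] -> 12 lines: musgw ybe fwbqa pwaau xfcr hsb ton dcy lrg akgr tnzsu pdcq
Hunk 4: at line 4 remove [xfcr,hsb] add [txbk] -> 11 lines: musgw ybe fwbqa pwaau txbk ton dcy lrg akgr tnzsu pdcq
Hunk 5: at line 7 remove [akgr] add [qwqtp,ltt,xhj] -> 13 lines: musgw ybe fwbqa pwaau txbk ton dcy lrg qwqtp ltt xhj tnzsu pdcq
Hunk 6: at line 2 remove [fwbqa,pwaau] add [ydogr] -> 12 lines: musgw ybe ydogr txbk ton dcy lrg qwqtp ltt xhj tnzsu pdcq
Hunk 7: at line 4 remove [ton,dcy] add [qbugb,dpfid,pqdu] -> 13 lines: musgw ybe ydogr txbk qbugb dpfid pqdu lrg qwqtp ltt xhj tnzsu pdcq
Final line count: 13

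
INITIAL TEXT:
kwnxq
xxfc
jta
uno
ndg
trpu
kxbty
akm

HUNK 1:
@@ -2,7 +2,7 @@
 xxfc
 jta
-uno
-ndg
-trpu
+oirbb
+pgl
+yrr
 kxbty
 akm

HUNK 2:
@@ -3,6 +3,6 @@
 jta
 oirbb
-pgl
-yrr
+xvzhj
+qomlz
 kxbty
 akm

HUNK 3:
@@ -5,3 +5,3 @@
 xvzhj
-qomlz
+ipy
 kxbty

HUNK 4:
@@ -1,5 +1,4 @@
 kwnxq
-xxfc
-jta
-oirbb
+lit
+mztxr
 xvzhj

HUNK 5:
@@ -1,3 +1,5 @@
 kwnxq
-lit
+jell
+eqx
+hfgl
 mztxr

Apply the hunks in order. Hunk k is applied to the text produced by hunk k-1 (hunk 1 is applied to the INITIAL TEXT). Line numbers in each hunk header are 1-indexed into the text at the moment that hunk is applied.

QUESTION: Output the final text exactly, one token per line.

Hunk 1: at line 2 remove [uno,ndg,trpu] add [oirbb,pgl,yrr] -> 8 lines: kwnxq xxfc jta oirbb pgl yrr kxbty akm
Hunk 2: at line 3 remove [pgl,yrr] add [xvzhj,qomlz] -> 8 lines: kwnxq xxfc jta oirbb xvzhj qomlz kxbty akm
Hunk 3: at line 5 remove [qomlz] add [ipy] -> 8 lines: kwnxq xxfc jta oirbb xvzhj ipy kxbty akm
Hunk 4: at line 1 remove [xxfc,jta,oirbb] add [lit,mztxr] -> 7 lines: kwnxq lit mztxr xvzhj ipy kxbty akm
Hunk 5: at line 1 remove [lit] add [jell,eqx,hfgl] -> 9 lines: kwnxq jell eqx hfgl mztxr xvzhj ipy kxbty akm

Answer: kwnxq
jell
eqx
hfgl
mztxr
xvzhj
ipy
kxbty
akm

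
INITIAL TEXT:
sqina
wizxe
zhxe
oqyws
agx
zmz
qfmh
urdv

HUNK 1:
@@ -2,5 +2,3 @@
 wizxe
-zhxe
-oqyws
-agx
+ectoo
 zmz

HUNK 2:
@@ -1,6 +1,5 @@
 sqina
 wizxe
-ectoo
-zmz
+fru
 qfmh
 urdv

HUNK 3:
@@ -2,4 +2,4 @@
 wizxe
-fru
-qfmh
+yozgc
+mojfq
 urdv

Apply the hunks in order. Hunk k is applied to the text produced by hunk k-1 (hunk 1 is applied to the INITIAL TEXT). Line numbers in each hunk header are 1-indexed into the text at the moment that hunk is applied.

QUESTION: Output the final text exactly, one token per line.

Answer: sqina
wizxe
yozgc
mojfq
urdv

Derivation:
Hunk 1: at line 2 remove [zhxe,oqyws,agx] add [ectoo] -> 6 lines: sqina wizxe ectoo zmz qfmh urdv
Hunk 2: at line 1 remove [ectoo,zmz] add [fru] -> 5 lines: sqina wizxe fru qfmh urdv
Hunk 3: at line 2 remove [fru,qfmh] add [yozgc,mojfq] -> 5 lines: sqina wizxe yozgc mojfq urdv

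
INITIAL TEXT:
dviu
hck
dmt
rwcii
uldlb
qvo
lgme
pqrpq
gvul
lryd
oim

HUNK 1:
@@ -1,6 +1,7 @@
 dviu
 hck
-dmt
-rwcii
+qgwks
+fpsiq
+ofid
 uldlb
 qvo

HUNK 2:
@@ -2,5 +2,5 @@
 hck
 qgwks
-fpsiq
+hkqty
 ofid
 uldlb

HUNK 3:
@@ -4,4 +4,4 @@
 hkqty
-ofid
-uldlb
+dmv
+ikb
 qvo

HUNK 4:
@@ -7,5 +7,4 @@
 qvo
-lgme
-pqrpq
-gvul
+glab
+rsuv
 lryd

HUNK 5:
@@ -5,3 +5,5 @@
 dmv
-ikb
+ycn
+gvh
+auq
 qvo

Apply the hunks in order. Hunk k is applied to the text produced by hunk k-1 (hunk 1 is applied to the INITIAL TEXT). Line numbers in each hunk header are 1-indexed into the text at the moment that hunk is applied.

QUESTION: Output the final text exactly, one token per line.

Hunk 1: at line 1 remove [dmt,rwcii] add [qgwks,fpsiq,ofid] -> 12 lines: dviu hck qgwks fpsiq ofid uldlb qvo lgme pqrpq gvul lryd oim
Hunk 2: at line 2 remove [fpsiq] add [hkqty] -> 12 lines: dviu hck qgwks hkqty ofid uldlb qvo lgme pqrpq gvul lryd oim
Hunk 3: at line 4 remove [ofid,uldlb] add [dmv,ikb] -> 12 lines: dviu hck qgwks hkqty dmv ikb qvo lgme pqrpq gvul lryd oim
Hunk 4: at line 7 remove [lgme,pqrpq,gvul] add [glab,rsuv] -> 11 lines: dviu hck qgwks hkqty dmv ikb qvo glab rsuv lryd oim
Hunk 5: at line 5 remove [ikb] add [ycn,gvh,auq] -> 13 lines: dviu hck qgwks hkqty dmv ycn gvh auq qvo glab rsuv lryd oim

Answer: dviu
hck
qgwks
hkqty
dmv
ycn
gvh
auq
qvo
glab
rsuv
lryd
oim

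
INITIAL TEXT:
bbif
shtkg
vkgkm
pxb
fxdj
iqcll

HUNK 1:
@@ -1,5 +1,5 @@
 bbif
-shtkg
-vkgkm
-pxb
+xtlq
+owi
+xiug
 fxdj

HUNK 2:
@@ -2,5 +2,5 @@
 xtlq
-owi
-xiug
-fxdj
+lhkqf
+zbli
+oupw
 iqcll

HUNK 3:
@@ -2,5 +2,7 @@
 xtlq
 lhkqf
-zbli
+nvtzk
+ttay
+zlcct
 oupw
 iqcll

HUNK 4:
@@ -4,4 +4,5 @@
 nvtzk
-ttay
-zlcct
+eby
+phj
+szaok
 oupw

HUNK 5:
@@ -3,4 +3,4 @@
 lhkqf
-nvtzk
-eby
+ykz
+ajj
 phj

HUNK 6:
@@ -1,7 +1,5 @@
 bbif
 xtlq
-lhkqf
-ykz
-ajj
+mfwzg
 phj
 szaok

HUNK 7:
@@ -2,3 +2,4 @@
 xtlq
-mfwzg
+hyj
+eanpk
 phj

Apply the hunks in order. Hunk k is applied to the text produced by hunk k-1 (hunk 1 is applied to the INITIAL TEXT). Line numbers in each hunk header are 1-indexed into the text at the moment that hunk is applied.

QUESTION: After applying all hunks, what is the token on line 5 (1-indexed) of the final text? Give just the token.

Hunk 1: at line 1 remove [shtkg,vkgkm,pxb] add [xtlq,owi,xiug] -> 6 lines: bbif xtlq owi xiug fxdj iqcll
Hunk 2: at line 2 remove [owi,xiug,fxdj] add [lhkqf,zbli,oupw] -> 6 lines: bbif xtlq lhkqf zbli oupw iqcll
Hunk 3: at line 2 remove [zbli] add [nvtzk,ttay,zlcct] -> 8 lines: bbif xtlq lhkqf nvtzk ttay zlcct oupw iqcll
Hunk 4: at line 4 remove [ttay,zlcct] add [eby,phj,szaok] -> 9 lines: bbif xtlq lhkqf nvtzk eby phj szaok oupw iqcll
Hunk 5: at line 3 remove [nvtzk,eby] add [ykz,ajj] -> 9 lines: bbif xtlq lhkqf ykz ajj phj szaok oupw iqcll
Hunk 6: at line 1 remove [lhkqf,ykz,ajj] add [mfwzg] -> 7 lines: bbif xtlq mfwzg phj szaok oupw iqcll
Hunk 7: at line 2 remove [mfwzg] add [hyj,eanpk] -> 8 lines: bbif xtlq hyj eanpk phj szaok oupw iqcll
Final line 5: phj

Answer: phj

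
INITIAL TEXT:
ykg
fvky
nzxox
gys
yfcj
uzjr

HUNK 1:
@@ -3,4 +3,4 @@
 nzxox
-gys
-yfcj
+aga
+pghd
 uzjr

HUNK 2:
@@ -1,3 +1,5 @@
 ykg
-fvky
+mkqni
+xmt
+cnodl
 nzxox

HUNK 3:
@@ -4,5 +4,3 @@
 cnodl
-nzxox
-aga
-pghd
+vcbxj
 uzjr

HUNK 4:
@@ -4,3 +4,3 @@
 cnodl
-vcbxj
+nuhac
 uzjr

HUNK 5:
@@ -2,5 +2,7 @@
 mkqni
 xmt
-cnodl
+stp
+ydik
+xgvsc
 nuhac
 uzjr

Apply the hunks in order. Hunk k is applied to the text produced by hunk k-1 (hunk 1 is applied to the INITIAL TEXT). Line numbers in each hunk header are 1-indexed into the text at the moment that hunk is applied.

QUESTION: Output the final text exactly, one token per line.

Answer: ykg
mkqni
xmt
stp
ydik
xgvsc
nuhac
uzjr

Derivation:
Hunk 1: at line 3 remove [gys,yfcj] add [aga,pghd] -> 6 lines: ykg fvky nzxox aga pghd uzjr
Hunk 2: at line 1 remove [fvky] add [mkqni,xmt,cnodl] -> 8 lines: ykg mkqni xmt cnodl nzxox aga pghd uzjr
Hunk 3: at line 4 remove [nzxox,aga,pghd] add [vcbxj] -> 6 lines: ykg mkqni xmt cnodl vcbxj uzjr
Hunk 4: at line 4 remove [vcbxj] add [nuhac] -> 6 lines: ykg mkqni xmt cnodl nuhac uzjr
Hunk 5: at line 2 remove [cnodl] add [stp,ydik,xgvsc] -> 8 lines: ykg mkqni xmt stp ydik xgvsc nuhac uzjr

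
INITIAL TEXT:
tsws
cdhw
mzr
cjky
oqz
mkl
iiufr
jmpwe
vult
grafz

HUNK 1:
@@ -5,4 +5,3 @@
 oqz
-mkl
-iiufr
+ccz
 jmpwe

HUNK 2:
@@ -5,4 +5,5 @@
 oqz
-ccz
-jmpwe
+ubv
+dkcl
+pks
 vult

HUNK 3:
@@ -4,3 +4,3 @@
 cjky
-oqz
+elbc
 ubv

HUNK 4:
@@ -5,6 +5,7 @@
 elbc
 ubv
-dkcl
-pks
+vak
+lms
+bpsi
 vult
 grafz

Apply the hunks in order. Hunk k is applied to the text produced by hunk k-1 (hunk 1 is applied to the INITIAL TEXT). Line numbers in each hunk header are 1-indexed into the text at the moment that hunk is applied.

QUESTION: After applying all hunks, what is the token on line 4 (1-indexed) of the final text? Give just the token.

Hunk 1: at line 5 remove [mkl,iiufr] add [ccz] -> 9 lines: tsws cdhw mzr cjky oqz ccz jmpwe vult grafz
Hunk 2: at line 5 remove [ccz,jmpwe] add [ubv,dkcl,pks] -> 10 lines: tsws cdhw mzr cjky oqz ubv dkcl pks vult grafz
Hunk 3: at line 4 remove [oqz] add [elbc] -> 10 lines: tsws cdhw mzr cjky elbc ubv dkcl pks vult grafz
Hunk 4: at line 5 remove [dkcl,pks] add [vak,lms,bpsi] -> 11 lines: tsws cdhw mzr cjky elbc ubv vak lms bpsi vult grafz
Final line 4: cjky

Answer: cjky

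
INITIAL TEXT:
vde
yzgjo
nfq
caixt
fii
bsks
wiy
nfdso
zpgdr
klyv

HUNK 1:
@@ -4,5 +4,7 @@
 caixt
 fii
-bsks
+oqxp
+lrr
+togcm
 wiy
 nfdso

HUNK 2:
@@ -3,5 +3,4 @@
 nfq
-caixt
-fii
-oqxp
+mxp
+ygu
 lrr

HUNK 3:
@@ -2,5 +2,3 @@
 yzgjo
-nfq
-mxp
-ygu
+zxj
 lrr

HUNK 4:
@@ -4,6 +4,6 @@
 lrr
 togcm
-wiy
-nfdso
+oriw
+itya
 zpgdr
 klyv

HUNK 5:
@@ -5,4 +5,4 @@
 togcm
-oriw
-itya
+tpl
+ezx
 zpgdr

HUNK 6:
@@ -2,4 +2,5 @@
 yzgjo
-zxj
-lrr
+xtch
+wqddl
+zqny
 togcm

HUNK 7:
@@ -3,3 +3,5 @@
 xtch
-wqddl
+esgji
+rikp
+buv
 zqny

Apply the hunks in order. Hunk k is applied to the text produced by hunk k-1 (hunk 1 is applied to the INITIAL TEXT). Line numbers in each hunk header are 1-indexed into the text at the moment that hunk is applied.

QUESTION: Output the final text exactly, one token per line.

Answer: vde
yzgjo
xtch
esgji
rikp
buv
zqny
togcm
tpl
ezx
zpgdr
klyv

Derivation:
Hunk 1: at line 4 remove [bsks] add [oqxp,lrr,togcm] -> 12 lines: vde yzgjo nfq caixt fii oqxp lrr togcm wiy nfdso zpgdr klyv
Hunk 2: at line 3 remove [caixt,fii,oqxp] add [mxp,ygu] -> 11 lines: vde yzgjo nfq mxp ygu lrr togcm wiy nfdso zpgdr klyv
Hunk 3: at line 2 remove [nfq,mxp,ygu] add [zxj] -> 9 lines: vde yzgjo zxj lrr togcm wiy nfdso zpgdr klyv
Hunk 4: at line 4 remove [wiy,nfdso] add [oriw,itya] -> 9 lines: vde yzgjo zxj lrr togcm oriw itya zpgdr klyv
Hunk 5: at line 5 remove [oriw,itya] add [tpl,ezx] -> 9 lines: vde yzgjo zxj lrr togcm tpl ezx zpgdr klyv
Hunk 6: at line 2 remove [zxj,lrr] add [xtch,wqddl,zqny] -> 10 lines: vde yzgjo xtch wqddl zqny togcm tpl ezx zpgdr klyv
Hunk 7: at line 3 remove [wqddl] add [esgji,rikp,buv] -> 12 lines: vde yzgjo xtch esgji rikp buv zqny togcm tpl ezx zpgdr klyv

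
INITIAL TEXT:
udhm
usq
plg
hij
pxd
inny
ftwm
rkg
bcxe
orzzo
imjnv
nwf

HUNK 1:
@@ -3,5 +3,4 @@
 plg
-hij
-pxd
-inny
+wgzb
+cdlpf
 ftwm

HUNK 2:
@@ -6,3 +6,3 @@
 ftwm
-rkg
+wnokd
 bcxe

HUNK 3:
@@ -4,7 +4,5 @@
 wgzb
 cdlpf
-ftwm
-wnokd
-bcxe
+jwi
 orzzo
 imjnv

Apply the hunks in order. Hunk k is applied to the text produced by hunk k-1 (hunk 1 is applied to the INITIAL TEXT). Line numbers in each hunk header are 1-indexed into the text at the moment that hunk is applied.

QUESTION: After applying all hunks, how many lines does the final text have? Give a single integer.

Hunk 1: at line 3 remove [hij,pxd,inny] add [wgzb,cdlpf] -> 11 lines: udhm usq plg wgzb cdlpf ftwm rkg bcxe orzzo imjnv nwf
Hunk 2: at line 6 remove [rkg] add [wnokd] -> 11 lines: udhm usq plg wgzb cdlpf ftwm wnokd bcxe orzzo imjnv nwf
Hunk 3: at line 4 remove [ftwm,wnokd,bcxe] add [jwi] -> 9 lines: udhm usq plg wgzb cdlpf jwi orzzo imjnv nwf
Final line count: 9

Answer: 9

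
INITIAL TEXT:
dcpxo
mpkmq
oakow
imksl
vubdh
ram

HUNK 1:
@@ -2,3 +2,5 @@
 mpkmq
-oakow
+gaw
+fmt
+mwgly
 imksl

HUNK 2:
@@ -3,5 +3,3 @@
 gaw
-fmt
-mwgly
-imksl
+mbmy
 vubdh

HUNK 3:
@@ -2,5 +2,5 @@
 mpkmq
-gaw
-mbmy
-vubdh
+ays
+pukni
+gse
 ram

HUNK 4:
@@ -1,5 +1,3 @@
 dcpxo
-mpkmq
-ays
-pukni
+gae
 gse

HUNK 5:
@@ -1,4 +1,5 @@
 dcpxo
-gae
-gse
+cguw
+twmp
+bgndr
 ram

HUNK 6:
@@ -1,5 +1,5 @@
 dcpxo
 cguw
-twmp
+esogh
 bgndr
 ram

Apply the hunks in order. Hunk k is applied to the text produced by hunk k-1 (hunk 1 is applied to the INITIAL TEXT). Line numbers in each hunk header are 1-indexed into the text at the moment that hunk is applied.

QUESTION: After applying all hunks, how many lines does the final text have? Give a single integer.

Answer: 5

Derivation:
Hunk 1: at line 2 remove [oakow] add [gaw,fmt,mwgly] -> 8 lines: dcpxo mpkmq gaw fmt mwgly imksl vubdh ram
Hunk 2: at line 3 remove [fmt,mwgly,imksl] add [mbmy] -> 6 lines: dcpxo mpkmq gaw mbmy vubdh ram
Hunk 3: at line 2 remove [gaw,mbmy,vubdh] add [ays,pukni,gse] -> 6 lines: dcpxo mpkmq ays pukni gse ram
Hunk 4: at line 1 remove [mpkmq,ays,pukni] add [gae] -> 4 lines: dcpxo gae gse ram
Hunk 5: at line 1 remove [gae,gse] add [cguw,twmp,bgndr] -> 5 lines: dcpxo cguw twmp bgndr ram
Hunk 6: at line 1 remove [twmp] add [esogh] -> 5 lines: dcpxo cguw esogh bgndr ram
Final line count: 5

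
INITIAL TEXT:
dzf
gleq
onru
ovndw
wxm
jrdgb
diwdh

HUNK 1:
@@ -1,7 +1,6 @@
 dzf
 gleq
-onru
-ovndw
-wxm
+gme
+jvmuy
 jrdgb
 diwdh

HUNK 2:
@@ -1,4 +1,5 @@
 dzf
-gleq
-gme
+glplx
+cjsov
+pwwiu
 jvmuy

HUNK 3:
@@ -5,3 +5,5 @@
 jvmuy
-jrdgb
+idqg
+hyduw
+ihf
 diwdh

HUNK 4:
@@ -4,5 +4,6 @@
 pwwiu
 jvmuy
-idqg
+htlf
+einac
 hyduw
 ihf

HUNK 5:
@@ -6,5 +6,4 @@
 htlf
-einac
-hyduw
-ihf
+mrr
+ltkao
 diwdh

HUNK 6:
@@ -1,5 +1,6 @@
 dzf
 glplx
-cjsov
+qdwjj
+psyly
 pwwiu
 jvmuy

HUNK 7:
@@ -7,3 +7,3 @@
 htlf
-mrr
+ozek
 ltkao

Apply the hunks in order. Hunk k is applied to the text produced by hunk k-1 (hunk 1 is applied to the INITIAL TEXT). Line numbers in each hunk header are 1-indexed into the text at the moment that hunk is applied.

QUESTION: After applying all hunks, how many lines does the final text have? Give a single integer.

Hunk 1: at line 1 remove [onru,ovndw,wxm] add [gme,jvmuy] -> 6 lines: dzf gleq gme jvmuy jrdgb diwdh
Hunk 2: at line 1 remove [gleq,gme] add [glplx,cjsov,pwwiu] -> 7 lines: dzf glplx cjsov pwwiu jvmuy jrdgb diwdh
Hunk 3: at line 5 remove [jrdgb] add [idqg,hyduw,ihf] -> 9 lines: dzf glplx cjsov pwwiu jvmuy idqg hyduw ihf diwdh
Hunk 4: at line 4 remove [idqg] add [htlf,einac] -> 10 lines: dzf glplx cjsov pwwiu jvmuy htlf einac hyduw ihf diwdh
Hunk 5: at line 6 remove [einac,hyduw,ihf] add [mrr,ltkao] -> 9 lines: dzf glplx cjsov pwwiu jvmuy htlf mrr ltkao diwdh
Hunk 6: at line 1 remove [cjsov] add [qdwjj,psyly] -> 10 lines: dzf glplx qdwjj psyly pwwiu jvmuy htlf mrr ltkao diwdh
Hunk 7: at line 7 remove [mrr] add [ozek] -> 10 lines: dzf glplx qdwjj psyly pwwiu jvmuy htlf ozek ltkao diwdh
Final line count: 10

Answer: 10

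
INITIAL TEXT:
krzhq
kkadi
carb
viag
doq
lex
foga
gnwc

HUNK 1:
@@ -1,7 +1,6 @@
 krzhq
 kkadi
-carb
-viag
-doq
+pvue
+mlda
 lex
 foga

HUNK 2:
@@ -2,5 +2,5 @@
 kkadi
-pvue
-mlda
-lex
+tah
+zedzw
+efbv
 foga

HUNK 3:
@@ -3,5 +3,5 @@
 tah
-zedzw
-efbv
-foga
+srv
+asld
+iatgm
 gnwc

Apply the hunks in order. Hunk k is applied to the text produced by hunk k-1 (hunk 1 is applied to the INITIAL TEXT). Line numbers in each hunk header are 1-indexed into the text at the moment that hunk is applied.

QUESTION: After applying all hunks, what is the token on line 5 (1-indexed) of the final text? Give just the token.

Answer: asld

Derivation:
Hunk 1: at line 1 remove [carb,viag,doq] add [pvue,mlda] -> 7 lines: krzhq kkadi pvue mlda lex foga gnwc
Hunk 2: at line 2 remove [pvue,mlda,lex] add [tah,zedzw,efbv] -> 7 lines: krzhq kkadi tah zedzw efbv foga gnwc
Hunk 3: at line 3 remove [zedzw,efbv,foga] add [srv,asld,iatgm] -> 7 lines: krzhq kkadi tah srv asld iatgm gnwc
Final line 5: asld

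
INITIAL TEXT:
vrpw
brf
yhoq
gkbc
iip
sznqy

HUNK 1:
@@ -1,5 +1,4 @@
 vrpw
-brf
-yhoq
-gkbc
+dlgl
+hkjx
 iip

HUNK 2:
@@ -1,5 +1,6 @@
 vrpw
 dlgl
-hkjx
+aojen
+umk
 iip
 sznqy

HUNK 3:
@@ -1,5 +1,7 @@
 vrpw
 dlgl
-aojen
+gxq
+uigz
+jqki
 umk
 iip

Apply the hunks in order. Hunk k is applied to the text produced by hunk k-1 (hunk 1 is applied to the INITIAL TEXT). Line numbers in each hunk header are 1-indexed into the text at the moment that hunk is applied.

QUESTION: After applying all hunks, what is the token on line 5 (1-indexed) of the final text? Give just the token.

Answer: jqki

Derivation:
Hunk 1: at line 1 remove [brf,yhoq,gkbc] add [dlgl,hkjx] -> 5 lines: vrpw dlgl hkjx iip sznqy
Hunk 2: at line 1 remove [hkjx] add [aojen,umk] -> 6 lines: vrpw dlgl aojen umk iip sznqy
Hunk 3: at line 1 remove [aojen] add [gxq,uigz,jqki] -> 8 lines: vrpw dlgl gxq uigz jqki umk iip sznqy
Final line 5: jqki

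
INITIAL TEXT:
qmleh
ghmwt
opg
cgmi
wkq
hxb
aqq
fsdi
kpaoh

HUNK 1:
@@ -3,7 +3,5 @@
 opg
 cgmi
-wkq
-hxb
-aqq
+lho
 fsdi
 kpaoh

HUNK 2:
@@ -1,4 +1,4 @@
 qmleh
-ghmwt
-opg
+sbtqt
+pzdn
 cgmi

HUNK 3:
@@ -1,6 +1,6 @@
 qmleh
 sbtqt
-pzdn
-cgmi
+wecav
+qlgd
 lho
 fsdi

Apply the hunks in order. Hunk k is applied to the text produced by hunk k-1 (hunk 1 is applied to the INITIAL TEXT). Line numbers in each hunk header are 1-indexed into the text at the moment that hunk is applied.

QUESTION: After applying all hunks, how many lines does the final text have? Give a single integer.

Answer: 7

Derivation:
Hunk 1: at line 3 remove [wkq,hxb,aqq] add [lho] -> 7 lines: qmleh ghmwt opg cgmi lho fsdi kpaoh
Hunk 2: at line 1 remove [ghmwt,opg] add [sbtqt,pzdn] -> 7 lines: qmleh sbtqt pzdn cgmi lho fsdi kpaoh
Hunk 3: at line 1 remove [pzdn,cgmi] add [wecav,qlgd] -> 7 lines: qmleh sbtqt wecav qlgd lho fsdi kpaoh
Final line count: 7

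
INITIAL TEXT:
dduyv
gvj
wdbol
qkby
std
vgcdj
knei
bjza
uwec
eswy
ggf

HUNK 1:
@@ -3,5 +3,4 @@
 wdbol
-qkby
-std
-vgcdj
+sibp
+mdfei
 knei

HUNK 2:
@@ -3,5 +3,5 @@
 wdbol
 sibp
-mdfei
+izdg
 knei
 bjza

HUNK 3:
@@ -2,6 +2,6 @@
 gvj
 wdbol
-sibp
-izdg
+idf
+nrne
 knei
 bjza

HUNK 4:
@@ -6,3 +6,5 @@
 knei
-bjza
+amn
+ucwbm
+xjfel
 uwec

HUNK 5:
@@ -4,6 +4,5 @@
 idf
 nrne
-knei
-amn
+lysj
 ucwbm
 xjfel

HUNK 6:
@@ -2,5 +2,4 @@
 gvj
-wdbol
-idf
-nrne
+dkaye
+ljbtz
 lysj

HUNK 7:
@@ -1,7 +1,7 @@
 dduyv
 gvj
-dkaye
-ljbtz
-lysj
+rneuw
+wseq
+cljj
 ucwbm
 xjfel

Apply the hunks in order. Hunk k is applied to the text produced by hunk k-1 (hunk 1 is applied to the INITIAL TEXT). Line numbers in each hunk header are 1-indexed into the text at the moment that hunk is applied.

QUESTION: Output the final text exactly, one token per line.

Answer: dduyv
gvj
rneuw
wseq
cljj
ucwbm
xjfel
uwec
eswy
ggf

Derivation:
Hunk 1: at line 3 remove [qkby,std,vgcdj] add [sibp,mdfei] -> 10 lines: dduyv gvj wdbol sibp mdfei knei bjza uwec eswy ggf
Hunk 2: at line 3 remove [mdfei] add [izdg] -> 10 lines: dduyv gvj wdbol sibp izdg knei bjza uwec eswy ggf
Hunk 3: at line 2 remove [sibp,izdg] add [idf,nrne] -> 10 lines: dduyv gvj wdbol idf nrne knei bjza uwec eswy ggf
Hunk 4: at line 6 remove [bjza] add [amn,ucwbm,xjfel] -> 12 lines: dduyv gvj wdbol idf nrne knei amn ucwbm xjfel uwec eswy ggf
Hunk 5: at line 4 remove [knei,amn] add [lysj] -> 11 lines: dduyv gvj wdbol idf nrne lysj ucwbm xjfel uwec eswy ggf
Hunk 6: at line 2 remove [wdbol,idf,nrne] add [dkaye,ljbtz] -> 10 lines: dduyv gvj dkaye ljbtz lysj ucwbm xjfel uwec eswy ggf
Hunk 7: at line 1 remove [dkaye,ljbtz,lysj] add [rneuw,wseq,cljj] -> 10 lines: dduyv gvj rneuw wseq cljj ucwbm xjfel uwec eswy ggf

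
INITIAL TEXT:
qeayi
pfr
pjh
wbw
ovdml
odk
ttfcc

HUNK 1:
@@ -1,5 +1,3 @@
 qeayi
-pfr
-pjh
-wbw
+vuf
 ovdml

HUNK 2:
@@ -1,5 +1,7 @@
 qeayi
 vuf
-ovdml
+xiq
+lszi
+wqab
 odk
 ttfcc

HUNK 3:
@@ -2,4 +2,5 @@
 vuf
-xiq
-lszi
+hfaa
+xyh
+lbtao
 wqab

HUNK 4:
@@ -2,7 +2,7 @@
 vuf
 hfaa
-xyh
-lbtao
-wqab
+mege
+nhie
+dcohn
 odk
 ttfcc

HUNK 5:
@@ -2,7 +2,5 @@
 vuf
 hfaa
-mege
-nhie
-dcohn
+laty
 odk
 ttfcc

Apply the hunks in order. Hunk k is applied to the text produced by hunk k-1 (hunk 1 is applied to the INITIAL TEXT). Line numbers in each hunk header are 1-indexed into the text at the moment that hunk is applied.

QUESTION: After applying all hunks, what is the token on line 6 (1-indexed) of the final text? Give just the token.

Answer: ttfcc

Derivation:
Hunk 1: at line 1 remove [pfr,pjh,wbw] add [vuf] -> 5 lines: qeayi vuf ovdml odk ttfcc
Hunk 2: at line 1 remove [ovdml] add [xiq,lszi,wqab] -> 7 lines: qeayi vuf xiq lszi wqab odk ttfcc
Hunk 3: at line 2 remove [xiq,lszi] add [hfaa,xyh,lbtao] -> 8 lines: qeayi vuf hfaa xyh lbtao wqab odk ttfcc
Hunk 4: at line 2 remove [xyh,lbtao,wqab] add [mege,nhie,dcohn] -> 8 lines: qeayi vuf hfaa mege nhie dcohn odk ttfcc
Hunk 5: at line 2 remove [mege,nhie,dcohn] add [laty] -> 6 lines: qeayi vuf hfaa laty odk ttfcc
Final line 6: ttfcc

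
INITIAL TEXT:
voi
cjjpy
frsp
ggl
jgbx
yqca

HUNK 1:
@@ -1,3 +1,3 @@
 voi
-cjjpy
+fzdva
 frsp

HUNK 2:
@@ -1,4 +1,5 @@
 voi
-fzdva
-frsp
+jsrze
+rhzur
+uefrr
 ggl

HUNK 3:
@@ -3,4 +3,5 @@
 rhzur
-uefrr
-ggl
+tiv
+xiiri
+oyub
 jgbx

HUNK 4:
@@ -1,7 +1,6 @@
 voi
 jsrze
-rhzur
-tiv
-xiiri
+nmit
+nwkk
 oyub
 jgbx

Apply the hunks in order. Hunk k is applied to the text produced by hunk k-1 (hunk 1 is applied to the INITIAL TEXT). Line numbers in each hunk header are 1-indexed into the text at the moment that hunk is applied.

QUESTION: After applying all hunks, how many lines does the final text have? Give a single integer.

Answer: 7

Derivation:
Hunk 1: at line 1 remove [cjjpy] add [fzdva] -> 6 lines: voi fzdva frsp ggl jgbx yqca
Hunk 2: at line 1 remove [fzdva,frsp] add [jsrze,rhzur,uefrr] -> 7 lines: voi jsrze rhzur uefrr ggl jgbx yqca
Hunk 3: at line 3 remove [uefrr,ggl] add [tiv,xiiri,oyub] -> 8 lines: voi jsrze rhzur tiv xiiri oyub jgbx yqca
Hunk 4: at line 1 remove [rhzur,tiv,xiiri] add [nmit,nwkk] -> 7 lines: voi jsrze nmit nwkk oyub jgbx yqca
Final line count: 7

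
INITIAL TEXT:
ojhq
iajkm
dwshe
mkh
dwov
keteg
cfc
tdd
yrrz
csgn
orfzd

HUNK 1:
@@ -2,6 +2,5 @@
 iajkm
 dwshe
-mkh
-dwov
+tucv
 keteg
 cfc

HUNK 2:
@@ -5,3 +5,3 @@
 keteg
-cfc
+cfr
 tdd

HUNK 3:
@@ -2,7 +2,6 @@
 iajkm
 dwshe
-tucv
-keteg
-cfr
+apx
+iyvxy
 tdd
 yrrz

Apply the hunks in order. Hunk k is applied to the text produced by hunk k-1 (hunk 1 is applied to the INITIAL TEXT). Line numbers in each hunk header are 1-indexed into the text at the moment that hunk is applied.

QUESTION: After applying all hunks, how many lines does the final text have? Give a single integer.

Hunk 1: at line 2 remove [mkh,dwov] add [tucv] -> 10 lines: ojhq iajkm dwshe tucv keteg cfc tdd yrrz csgn orfzd
Hunk 2: at line 5 remove [cfc] add [cfr] -> 10 lines: ojhq iajkm dwshe tucv keteg cfr tdd yrrz csgn orfzd
Hunk 3: at line 2 remove [tucv,keteg,cfr] add [apx,iyvxy] -> 9 lines: ojhq iajkm dwshe apx iyvxy tdd yrrz csgn orfzd
Final line count: 9

Answer: 9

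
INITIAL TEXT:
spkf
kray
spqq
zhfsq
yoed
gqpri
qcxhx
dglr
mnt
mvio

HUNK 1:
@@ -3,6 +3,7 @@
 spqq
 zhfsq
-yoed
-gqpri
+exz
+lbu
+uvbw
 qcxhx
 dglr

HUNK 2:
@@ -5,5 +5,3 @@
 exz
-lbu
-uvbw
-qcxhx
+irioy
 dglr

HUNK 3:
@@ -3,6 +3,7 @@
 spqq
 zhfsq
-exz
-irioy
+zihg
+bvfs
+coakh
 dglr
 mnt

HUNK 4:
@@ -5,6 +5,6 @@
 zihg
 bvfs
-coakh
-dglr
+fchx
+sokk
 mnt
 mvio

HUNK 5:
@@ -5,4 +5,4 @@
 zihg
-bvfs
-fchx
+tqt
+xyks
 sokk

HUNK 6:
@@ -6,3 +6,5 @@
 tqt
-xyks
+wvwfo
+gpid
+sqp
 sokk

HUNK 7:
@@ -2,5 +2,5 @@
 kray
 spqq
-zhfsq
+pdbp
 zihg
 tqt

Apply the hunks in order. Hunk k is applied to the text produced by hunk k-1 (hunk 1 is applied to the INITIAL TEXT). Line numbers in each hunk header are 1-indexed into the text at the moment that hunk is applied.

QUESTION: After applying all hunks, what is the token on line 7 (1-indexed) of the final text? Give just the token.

Answer: wvwfo

Derivation:
Hunk 1: at line 3 remove [yoed,gqpri] add [exz,lbu,uvbw] -> 11 lines: spkf kray spqq zhfsq exz lbu uvbw qcxhx dglr mnt mvio
Hunk 2: at line 5 remove [lbu,uvbw,qcxhx] add [irioy] -> 9 lines: spkf kray spqq zhfsq exz irioy dglr mnt mvio
Hunk 3: at line 3 remove [exz,irioy] add [zihg,bvfs,coakh] -> 10 lines: spkf kray spqq zhfsq zihg bvfs coakh dglr mnt mvio
Hunk 4: at line 5 remove [coakh,dglr] add [fchx,sokk] -> 10 lines: spkf kray spqq zhfsq zihg bvfs fchx sokk mnt mvio
Hunk 5: at line 5 remove [bvfs,fchx] add [tqt,xyks] -> 10 lines: spkf kray spqq zhfsq zihg tqt xyks sokk mnt mvio
Hunk 6: at line 6 remove [xyks] add [wvwfo,gpid,sqp] -> 12 lines: spkf kray spqq zhfsq zihg tqt wvwfo gpid sqp sokk mnt mvio
Hunk 7: at line 2 remove [zhfsq] add [pdbp] -> 12 lines: spkf kray spqq pdbp zihg tqt wvwfo gpid sqp sokk mnt mvio
Final line 7: wvwfo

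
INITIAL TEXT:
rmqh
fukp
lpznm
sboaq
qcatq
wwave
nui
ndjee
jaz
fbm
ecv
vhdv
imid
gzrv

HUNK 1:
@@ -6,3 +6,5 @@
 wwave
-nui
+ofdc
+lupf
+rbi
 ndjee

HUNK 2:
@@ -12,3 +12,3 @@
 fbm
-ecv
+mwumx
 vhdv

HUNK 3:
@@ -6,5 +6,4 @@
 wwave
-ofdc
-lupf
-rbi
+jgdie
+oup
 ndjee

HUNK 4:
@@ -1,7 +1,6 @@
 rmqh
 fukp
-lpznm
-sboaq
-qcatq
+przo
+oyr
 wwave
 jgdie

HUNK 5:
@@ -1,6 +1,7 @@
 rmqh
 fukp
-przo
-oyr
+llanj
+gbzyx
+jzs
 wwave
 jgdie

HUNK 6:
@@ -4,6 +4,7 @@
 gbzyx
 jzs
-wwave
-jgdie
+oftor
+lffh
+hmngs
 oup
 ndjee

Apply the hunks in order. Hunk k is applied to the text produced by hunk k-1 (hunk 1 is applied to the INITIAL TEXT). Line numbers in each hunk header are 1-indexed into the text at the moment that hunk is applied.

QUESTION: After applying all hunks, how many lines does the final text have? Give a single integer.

Answer: 16

Derivation:
Hunk 1: at line 6 remove [nui] add [ofdc,lupf,rbi] -> 16 lines: rmqh fukp lpznm sboaq qcatq wwave ofdc lupf rbi ndjee jaz fbm ecv vhdv imid gzrv
Hunk 2: at line 12 remove [ecv] add [mwumx] -> 16 lines: rmqh fukp lpznm sboaq qcatq wwave ofdc lupf rbi ndjee jaz fbm mwumx vhdv imid gzrv
Hunk 3: at line 6 remove [ofdc,lupf,rbi] add [jgdie,oup] -> 15 lines: rmqh fukp lpznm sboaq qcatq wwave jgdie oup ndjee jaz fbm mwumx vhdv imid gzrv
Hunk 4: at line 1 remove [lpznm,sboaq,qcatq] add [przo,oyr] -> 14 lines: rmqh fukp przo oyr wwave jgdie oup ndjee jaz fbm mwumx vhdv imid gzrv
Hunk 5: at line 1 remove [przo,oyr] add [llanj,gbzyx,jzs] -> 15 lines: rmqh fukp llanj gbzyx jzs wwave jgdie oup ndjee jaz fbm mwumx vhdv imid gzrv
Hunk 6: at line 4 remove [wwave,jgdie] add [oftor,lffh,hmngs] -> 16 lines: rmqh fukp llanj gbzyx jzs oftor lffh hmngs oup ndjee jaz fbm mwumx vhdv imid gzrv
Final line count: 16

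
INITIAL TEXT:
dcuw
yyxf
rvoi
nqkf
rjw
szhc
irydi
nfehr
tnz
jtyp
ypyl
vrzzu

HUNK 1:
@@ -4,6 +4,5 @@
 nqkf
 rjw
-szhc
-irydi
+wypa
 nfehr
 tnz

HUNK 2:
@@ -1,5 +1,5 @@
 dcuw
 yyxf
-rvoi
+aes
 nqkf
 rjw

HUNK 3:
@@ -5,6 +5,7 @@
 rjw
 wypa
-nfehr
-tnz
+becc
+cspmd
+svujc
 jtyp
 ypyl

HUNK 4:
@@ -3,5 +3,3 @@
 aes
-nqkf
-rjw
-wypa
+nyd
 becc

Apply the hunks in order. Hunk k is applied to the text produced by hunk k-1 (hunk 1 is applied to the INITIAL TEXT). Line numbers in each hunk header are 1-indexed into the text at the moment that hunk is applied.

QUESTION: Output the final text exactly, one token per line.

Answer: dcuw
yyxf
aes
nyd
becc
cspmd
svujc
jtyp
ypyl
vrzzu

Derivation:
Hunk 1: at line 4 remove [szhc,irydi] add [wypa] -> 11 lines: dcuw yyxf rvoi nqkf rjw wypa nfehr tnz jtyp ypyl vrzzu
Hunk 2: at line 1 remove [rvoi] add [aes] -> 11 lines: dcuw yyxf aes nqkf rjw wypa nfehr tnz jtyp ypyl vrzzu
Hunk 3: at line 5 remove [nfehr,tnz] add [becc,cspmd,svujc] -> 12 lines: dcuw yyxf aes nqkf rjw wypa becc cspmd svujc jtyp ypyl vrzzu
Hunk 4: at line 3 remove [nqkf,rjw,wypa] add [nyd] -> 10 lines: dcuw yyxf aes nyd becc cspmd svujc jtyp ypyl vrzzu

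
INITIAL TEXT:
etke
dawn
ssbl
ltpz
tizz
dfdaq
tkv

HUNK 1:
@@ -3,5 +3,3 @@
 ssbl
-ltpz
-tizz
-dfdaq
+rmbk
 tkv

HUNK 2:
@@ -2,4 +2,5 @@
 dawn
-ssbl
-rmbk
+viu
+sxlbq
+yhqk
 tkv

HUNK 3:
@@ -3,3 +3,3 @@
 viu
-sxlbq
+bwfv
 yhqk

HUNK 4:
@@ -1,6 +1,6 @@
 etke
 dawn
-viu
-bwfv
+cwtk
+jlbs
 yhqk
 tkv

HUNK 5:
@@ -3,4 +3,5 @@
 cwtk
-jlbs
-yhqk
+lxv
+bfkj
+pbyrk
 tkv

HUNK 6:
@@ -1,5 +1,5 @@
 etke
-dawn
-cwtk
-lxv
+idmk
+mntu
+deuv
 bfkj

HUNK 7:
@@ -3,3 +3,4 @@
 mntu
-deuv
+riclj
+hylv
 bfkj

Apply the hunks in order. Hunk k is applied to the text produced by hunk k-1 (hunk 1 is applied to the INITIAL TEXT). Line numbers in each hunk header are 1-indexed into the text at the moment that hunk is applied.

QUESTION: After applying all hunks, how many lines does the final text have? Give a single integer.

Hunk 1: at line 3 remove [ltpz,tizz,dfdaq] add [rmbk] -> 5 lines: etke dawn ssbl rmbk tkv
Hunk 2: at line 2 remove [ssbl,rmbk] add [viu,sxlbq,yhqk] -> 6 lines: etke dawn viu sxlbq yhqk tkv
Hunk 3: at line 3 remove [sxlbq] add [bwfv] -> 6 lines: etke dawn viu bwfv yhqk tkv
Hunk 4: at line 1 remove [viu,bwfv] add [cwtk,jlbs] -> 6 lines: etke dawn cwtk jlbs yhqk tkv
Hunk 5: at line 3 remove [jlbs,yhqk] add [lxv,bfkj,pbyrk] -> 7 lines: etke dawn cwtk lxv bfkj pbyrk tkv
Hunk 6: at line 1 remove [dawn,cwtk,lxv] add [idmk,mntu,deuv] -> 7 lines: etke idmk mntu deuv bfkj pbyrk tkv
Hunk 7: at line 3 remove [deuv] add [riclj,hylv] -> 8 lines: etke idmk mntu riclj hylv bfkj pbyrk tkv
Final line count: 8

Answer: 8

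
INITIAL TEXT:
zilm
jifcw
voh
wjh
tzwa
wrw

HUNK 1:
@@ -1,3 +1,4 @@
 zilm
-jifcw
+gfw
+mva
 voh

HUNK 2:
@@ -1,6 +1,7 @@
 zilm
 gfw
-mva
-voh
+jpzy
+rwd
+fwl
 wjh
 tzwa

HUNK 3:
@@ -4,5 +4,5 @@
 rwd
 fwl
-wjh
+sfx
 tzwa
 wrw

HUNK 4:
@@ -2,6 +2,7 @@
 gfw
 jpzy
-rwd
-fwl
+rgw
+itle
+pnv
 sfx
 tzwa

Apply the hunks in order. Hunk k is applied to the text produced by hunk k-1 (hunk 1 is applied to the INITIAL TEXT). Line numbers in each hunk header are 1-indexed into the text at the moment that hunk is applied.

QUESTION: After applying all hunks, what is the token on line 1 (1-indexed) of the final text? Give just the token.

Hunk 1: at line 1 remove [jifcw] add [gfw,mva] -> 7 lines: zilm gfw mva voh wjh tzwa wrw
Hunk 2: at line 1 remove [mva,voh] add [jpzy,rwd,fwl] -> 8 lines: zilm gfw jpzy rwd fwl wjh tzwa wrw
Hunk 3: at line 4 remove [wjh] add [sfx] -> 8 lines: zilm gfw jpzy rwd fwl sfx tzwa wrw
Hunk 4: at line 2 remove [rwd,fwl] add [rgw,itle,pnv] -> 9 lines: zilm gfw jpzy rgw itle pnv sfx tzwa wrw
Final line 1: zilm

Answer: zilm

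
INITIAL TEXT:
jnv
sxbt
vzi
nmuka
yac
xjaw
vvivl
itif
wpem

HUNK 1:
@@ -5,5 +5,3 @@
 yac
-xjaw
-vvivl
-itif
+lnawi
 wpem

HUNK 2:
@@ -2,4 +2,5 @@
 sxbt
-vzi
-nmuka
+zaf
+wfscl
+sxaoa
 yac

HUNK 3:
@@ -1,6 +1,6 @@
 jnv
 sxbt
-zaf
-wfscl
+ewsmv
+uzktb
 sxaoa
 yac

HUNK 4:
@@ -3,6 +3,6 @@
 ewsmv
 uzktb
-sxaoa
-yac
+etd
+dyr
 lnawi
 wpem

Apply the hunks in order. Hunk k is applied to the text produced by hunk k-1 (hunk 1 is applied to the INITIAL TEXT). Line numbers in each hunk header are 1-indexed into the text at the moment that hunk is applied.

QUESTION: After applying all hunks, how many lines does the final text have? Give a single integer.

Answer: 8

Derivation:
Hunk 1: at line 5 remove [xjaw,vvivl,itif] add [lnawi] -> 7 lines: jnv sxbt vzi nmuka yac lnawi wpem
Hunk 2: at line 2 remove [vzi,nmuka] add [zaf,wfscl,sxaoa] -> 8 lines: jnv sxbt zaf wfscl sxaoa yac lnawi wpem
Hunk 3: at line 1 remove [zaf,wfscl] add [ewsmv,uzktb] -> 8 lines: jnv sxbt ewsmv uzktb sxaoa yac lnawi wpem
Hunk 4: at line 3 remove [sxaoa,yac] add [etd,dyr] -> 8 lines: jnv sxbt ewsmv uzktb etd dyr lnawi wpem
Final line count: 8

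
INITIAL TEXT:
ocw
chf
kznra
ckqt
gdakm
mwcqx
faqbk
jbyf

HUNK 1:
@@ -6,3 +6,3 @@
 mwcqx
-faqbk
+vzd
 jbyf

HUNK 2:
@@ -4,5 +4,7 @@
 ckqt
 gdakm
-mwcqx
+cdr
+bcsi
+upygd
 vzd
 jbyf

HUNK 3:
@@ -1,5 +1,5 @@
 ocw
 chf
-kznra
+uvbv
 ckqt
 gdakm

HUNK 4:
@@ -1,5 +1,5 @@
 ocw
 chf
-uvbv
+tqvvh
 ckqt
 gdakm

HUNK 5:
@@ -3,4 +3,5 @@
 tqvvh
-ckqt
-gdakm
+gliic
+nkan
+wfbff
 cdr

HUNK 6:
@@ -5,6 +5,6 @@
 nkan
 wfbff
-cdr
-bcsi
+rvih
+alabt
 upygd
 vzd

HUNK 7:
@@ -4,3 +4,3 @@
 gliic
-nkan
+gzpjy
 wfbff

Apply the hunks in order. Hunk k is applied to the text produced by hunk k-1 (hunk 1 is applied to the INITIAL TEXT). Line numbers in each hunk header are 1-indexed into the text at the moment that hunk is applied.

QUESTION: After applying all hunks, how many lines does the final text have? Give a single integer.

Hunk 1: at line 6 remove [faqbk] add [vzd] -> 8 lines: ocw chf kznra ckqt gdakm mwcqx vzd jbyf
Hunk 2: at line 4 remove [mwcqx] add [cdr,bcsi,upygd] -> 10 lines: ocw chf kznra ckqt gdakm cdr bcsi upygd vzd jbyf
Hunk 3: at line 1 remove [kznra] add [uvbv] -> 10 lines: ocw chf uvbv ckqt gdakm cdr bcsi upygd vzd jbyf
Hunk 4: at line 1 remove [uvbv] add [tqvvh] -> 10 lines: ocw chf tqvvh ckqt gdakm cdr bcsi upygd vzd jbyf
Hunk 5: at line 3 remove [ckqt,gdakm] add [gliic,nkan,wfbff] -> 11 lines: ocw chf tqvvh gliic nkan wfbff cdr bcsi upygd vzd jbyf
Hunk 6: at line 5 remove [cdr,bcsi] add [rvih,alabt] -> 11 lines: ocw chf tqvvh gliic nkan wfbff rvih alabt upygd vzd jbyf
Hunk 7: at line 4 remove [nkan] add [gzpjy] -> 11 lines: ocw chf tqvvh gliic gzpjy wfbff rvih alabt upygd vzd jbyf
Final line count: 11

Answer: 11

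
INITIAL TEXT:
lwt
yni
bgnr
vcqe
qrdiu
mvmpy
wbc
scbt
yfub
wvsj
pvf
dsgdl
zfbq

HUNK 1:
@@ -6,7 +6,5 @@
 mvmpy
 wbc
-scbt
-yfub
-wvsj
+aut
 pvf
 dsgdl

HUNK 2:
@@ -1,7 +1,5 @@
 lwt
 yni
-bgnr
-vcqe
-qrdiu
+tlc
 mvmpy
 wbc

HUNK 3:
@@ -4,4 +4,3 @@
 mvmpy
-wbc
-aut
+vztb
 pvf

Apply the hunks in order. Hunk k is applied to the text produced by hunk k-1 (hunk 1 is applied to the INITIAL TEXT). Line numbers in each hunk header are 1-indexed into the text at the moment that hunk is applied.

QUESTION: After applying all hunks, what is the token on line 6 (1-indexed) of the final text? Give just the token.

Answer: pvf

Derivation:
Hunk 1: at line 6 remove [scbt,yfub,wvsj] add [aut] -> 11 lines: lwt yni bgnr vcqe qrdiu mvmpy wbc aut pvf dsgdl zfbq
Hunk 2: at line 1 remove [bgnr,vcqe,qrdiu] add [tlc] -> 9 lines: lwt yni tlc mvmpy wbc aut pvf dsgdl zfbq
Hunk 3: at line 4 remove [wbc,aut] add [vztb] -> 8 lines: lwt yni tlc mvmpy vztb pvf dsgdl zfbq
Final line 6: pvf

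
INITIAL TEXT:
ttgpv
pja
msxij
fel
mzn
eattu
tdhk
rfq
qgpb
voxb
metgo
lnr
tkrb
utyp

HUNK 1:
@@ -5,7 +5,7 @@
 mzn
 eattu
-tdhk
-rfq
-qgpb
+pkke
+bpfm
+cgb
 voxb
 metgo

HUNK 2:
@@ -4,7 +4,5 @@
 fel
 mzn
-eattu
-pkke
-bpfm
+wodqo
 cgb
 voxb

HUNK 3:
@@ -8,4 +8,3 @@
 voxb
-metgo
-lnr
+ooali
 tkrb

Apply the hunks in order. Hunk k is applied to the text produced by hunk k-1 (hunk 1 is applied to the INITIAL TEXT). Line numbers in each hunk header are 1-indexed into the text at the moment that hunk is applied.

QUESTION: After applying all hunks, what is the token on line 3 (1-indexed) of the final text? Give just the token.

Hunk 1: at line 5 remove [tdhk,rfq,qgpb] add [pkke,bpfm,cgb] -> 14 lines: ttgpv pja msxij fel mzn eattu pkke bpfm cgb voxb metgo lnr tkrb utyp
Hunk 2: at line 4 remove [eattu,pkke,bpfm] add [wodqo] -> 12 lines: ttgpv pja msxij fel mzn wodqo cgb voxb metgo lnr tkrb utyp
Hunk 3: at line 8 remove [metgo,lnr] add [ooali] -> 11 lines: ttgpv pja msxij fel mzn wodqo cgb voxb ooali tkrb utyp
Final line 3: msxij

Answer: msxij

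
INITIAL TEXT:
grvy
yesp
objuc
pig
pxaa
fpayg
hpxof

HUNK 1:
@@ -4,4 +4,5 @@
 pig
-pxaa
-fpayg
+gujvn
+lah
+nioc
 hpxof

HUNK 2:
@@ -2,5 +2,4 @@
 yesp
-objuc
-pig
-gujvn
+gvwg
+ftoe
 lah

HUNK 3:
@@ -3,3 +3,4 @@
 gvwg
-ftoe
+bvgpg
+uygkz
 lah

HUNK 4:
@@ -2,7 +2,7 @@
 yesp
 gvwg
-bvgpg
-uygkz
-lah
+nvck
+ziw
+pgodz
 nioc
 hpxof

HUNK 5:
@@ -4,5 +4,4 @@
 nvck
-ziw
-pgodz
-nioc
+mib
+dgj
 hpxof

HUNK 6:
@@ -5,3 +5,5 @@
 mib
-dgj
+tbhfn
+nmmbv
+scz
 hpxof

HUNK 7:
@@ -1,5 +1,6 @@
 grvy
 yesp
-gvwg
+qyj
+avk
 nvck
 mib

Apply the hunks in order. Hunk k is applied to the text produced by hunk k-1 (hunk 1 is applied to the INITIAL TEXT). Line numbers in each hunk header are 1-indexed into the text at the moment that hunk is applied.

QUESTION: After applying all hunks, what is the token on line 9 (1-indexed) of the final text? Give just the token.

Hunk 1: at line 4 remove [pxaa,fpayg] add [gujvn,lah,nioc] -> 8 lines: grvy yesp objuc pig gujvn lah nioc hpxof
Hunk 2: at line 2 remove [objuc,pig,gujvn] add [gvwg,ftoe] -> 7 lines: grvy yesp gvwg ftoe lah nioc hpxof
Hunk 3: at line 3 remove [ftoe] add [bvgpg,uygkz] -> 8 lines: grvy yesp gvwg bvgpg uygkz lah nioc hpxof
Hunk 4: at line 2 remove [bvgpg,uygkz,lah] add [nvck,ziw,pgodz] -> 8 lines: grvy yesp gvwg nvck ziw pgodz nioc hpxof
Hunk 5: at line 4 remove [ziw,pgodz,nioc] add [mib,dgj] -> 7 lines: grvy yesp gvwg nvck mib dgj hpxof
Hunk 6: at line 5 remove [dgj] add [tbhfn,nmmbv,scz] -> 9 lines: grvy yesp gvwg nvck mib tbhfn nmmbv scz hpxof
Hunk 7: at line 1 remove [gvwg] add [qyj,avk] -> 10 lines: grvy yesp qyj avk nvck mib tbhfn nmmbv scz hpxof
Final line 9: scz

Answer: scz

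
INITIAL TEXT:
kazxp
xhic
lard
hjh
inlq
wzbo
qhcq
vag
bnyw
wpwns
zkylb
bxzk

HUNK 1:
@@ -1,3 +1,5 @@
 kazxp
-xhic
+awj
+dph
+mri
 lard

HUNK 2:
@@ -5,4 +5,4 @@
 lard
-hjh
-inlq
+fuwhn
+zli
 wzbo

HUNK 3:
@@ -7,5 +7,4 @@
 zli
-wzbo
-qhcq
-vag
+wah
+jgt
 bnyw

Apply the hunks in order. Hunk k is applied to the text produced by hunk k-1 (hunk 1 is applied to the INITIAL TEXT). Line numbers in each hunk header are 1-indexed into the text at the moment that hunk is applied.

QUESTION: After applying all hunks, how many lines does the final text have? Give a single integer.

Answer: 13

Derivation:
Hunk 1: at line 1 remove [xhic] add [awj,dph,mri] -> 14 lines: kazxp awj dph mri lard hjh inlq wzbo qhcq vag bnyw wpwns zkylb bxzk
Hunk 2: at line 5 remove [hjh,inlq] add [fuwhn,zli] -> 14 lines: kazxp awj dph mri lard fuwhn zli wzbo qhcq vag bnyw wpwns zkylb bxzk
Hunk 3: at line 7 remove [wzbo,qhcq,vag] add [wah,jgt] -> 13 lines: kazxp awj dph mri lard fuwhn zli wah jgt bnyw wpwns zkylb bxzk
Final line count: 13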